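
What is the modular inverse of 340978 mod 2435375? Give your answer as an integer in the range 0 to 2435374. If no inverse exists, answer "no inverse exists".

1109767

Apply the Euclidean algorithm to 2435375 and 340978:
2435375 = 7*340978 + 48529
340978 = 7*48529 + 1275
48529 = 38*1275 + 79
1275 = 16*79 + 11
79 = 7*11 + 2
11 = 5*2 + 1
2 = 2*1 + 0
The gcd is 1. Working backward:
1 = 11 − 5·2
1 = −5·79 + 36·11
1 = 36·1275 − 581·79
1 = −581·48529 + 22114·1275
1 = 22114·340978 − 155379·48529
1 = −155379·2435375 + 1109767·340978
So 340978·1109767 ≡ 1 (mod 2435375).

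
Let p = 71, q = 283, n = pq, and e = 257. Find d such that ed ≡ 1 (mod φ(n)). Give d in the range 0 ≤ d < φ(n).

1613

φ(n) = (p−1)(q−1) = 70·282 = 19740.
Need d with 257·d ≡ 1 (mod 19740). Apply the extended Euclidean algorithm:
19740 = 76*257 + 208
257 = 1*208 + 49
208 = 4*49 + 12
49 = 4*12 + 1
12 = 12*1 + 0
Back-substitute:
1 = 49 − 4·12
1 = −4·208 + 17·49
1 = 17·257 − 21·208
1 = −21·19740 + 1613·257
So 257·1613 ≡ 1 (mod 19740), hence d = 1613.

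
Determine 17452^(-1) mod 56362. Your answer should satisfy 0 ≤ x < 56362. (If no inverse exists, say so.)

no inverse exists

Compute gcd(17452, 56362):
56362 = 3×17452 + 4006
17452 = 4×4006 + 1428
4006 = 2×1428 + 1150
1428 = 1×1150 + 278
1150 = 4×278 + 38
278 = 7×38 + 12
38 = 3×12 + 2
12 = 6×2 + 0
Since gcd = 2 > 1, 17452 is not a unit mod 56362.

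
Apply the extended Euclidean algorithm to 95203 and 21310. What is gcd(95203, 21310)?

1

Repeated division:
95203 = 4*21310 + 9963
21310 = 2*9963 + 1384
9963 = 7*1384 + 275
1384 = 5*275 + 9
275 = 30*9 + 5
9 = 1*5 + 4
5 = 1*4 + 1
4 = 4*1 + 0
gcd(95203, 21310) = 1.
Express as a combination:
1 = 5 − 4
1 = −9 + 2·5
1 = 2·275 − 61·9
1 = −61·1384 + 307·275
1 = 307·9963 − 2210·1384
1 = −2210·21310 + 4727·9963
1 = 4727·95203 − 21118·21310
So 1 = (4727)·95203 + (-21118)·21310.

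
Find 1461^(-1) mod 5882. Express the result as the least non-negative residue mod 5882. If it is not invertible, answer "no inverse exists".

Extended Euclidean algorithm:
5882 = 4×1461 + 38
1461 = 38×38 + 17
38 = 2×17 + 4
17 = 4×4 + 1
4 = 4×1 + 0
The gcd is 1. Working backward:
1 = 17 − 4·4
1 = −4·38 + 9·17
1 = 9·1461 − 346·38
1 = −346·5882 + 1393·1461
So 1461·1393 ≡ 1 (mod 5882).

1393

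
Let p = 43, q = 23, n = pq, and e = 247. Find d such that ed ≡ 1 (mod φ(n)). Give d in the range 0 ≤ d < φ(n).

φ(n) = (p−1)(q−1) = 42·22 = 924.
Need d with 247·d ≡ 1 (mod 924). Apply the extended Euclidean algorithm:
924 = 3·247 + 183
247 = 1·183 + 64
183 = 2·64 + 55
64 = 1·55 + 9
55 = 6·9 + 1
9 = 9·1 + 0
Back-substitute:
1 = 55 − 6·9
1 = −6·64 + 7·55
1 = 7·183 − 20·64
1 = −20·247 + 27·183
1 = 27·924 − 101·247
So 247·(-101) ≡ 1 (mod 924), hence d ≡ -101 ≡ 823 (mod 924).

823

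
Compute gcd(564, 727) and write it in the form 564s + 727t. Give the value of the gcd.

1

Apply Euclid's algorithm to 727 and 564:
727 = 1*564 + 163
564 = 3*163 + 75
163 = 2*75 + 13
75 = 5*13 + 10
13 = 1*10 + 3
10 = 3*3 + 1
3 = 3*1 + 0
gcd(564, 727) = 1.
Express as a combination:
1 = 10 − 3·3
1 = −3·13 + 4·10
1 = 4·75 − 23·13
1 = −23·163 + 50·75
1 = 50·564 − 173·163
1 = −173·727 + 223·564
So 1 = (-173)·727 + (223)·564.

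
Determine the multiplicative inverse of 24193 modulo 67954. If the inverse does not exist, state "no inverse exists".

gcd(67954, 24193) by repeated division:
67954 = 2*24193 + 19568
24193 = 1*19568 + 4625
19568 = 4*4625 + 1068
4625 = 4*1068 + 353
1068 = 3*353 + 9
353 = 39*9 + 2
9 = 4*2 + 1
2 = 2*1 + 0
gcd = 1, so the inverse exists. Back-substitute:
1 = 9 − 4·2
1 = −4·353 + 157·9
1 = 157·1068 − 475·353
1 = −475·4625 + 2057·1068
1 = 2057·19568 − 8703·4625
1 = −8703·24193 + 10760·19568
1 = 10760·67954 − 30223·24193
Thus 24193·(-30223) ≡ 1 (mod 67954); reducing, -30223 mod 67954 = 37731.

37731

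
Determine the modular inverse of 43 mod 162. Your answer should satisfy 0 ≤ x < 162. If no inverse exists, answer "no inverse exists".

gcd(162, 43) by repeated division:
162 = 3·43 + 33
43 = 1·33 + 10
33 = 3·10 + 3
10 = 3·3 + 1
3 = 3·1 + 0
gcd = 1, so the inverse exists. Back-substitute:
1 = 10 − 3·3
1 = −3·33 + 10·10
1 = 10·43 − 13·33
1 = −13·162 + 49·43
So 43·49 ≡ 1 (mod 162).

49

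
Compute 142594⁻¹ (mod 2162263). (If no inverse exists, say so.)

275086

Run Euclid on (2162263, 142594):
2162263 = 15·142594 + 23353
142594 = 6·23353 + 2476
23353 = 9·2476 + 1069
2476 = 2·1069 + 338
1069 = 3·338 + 55
338 = 6·55 + 8
55 = 6·8 + 7
8 = 1·7 + 1
7 = 7·1 + 0
Since gcd(142594, 2162263) = 1, back-substitute to write 1 as a combination:
1 = 8 − 7
1 = −55 + 7·8
1 = 7·338 − 43·55
1 = −43·1069 + 136·338
1 = 136·2476 − 315·1069
1 = −315·23353 + 2971·2476
1 = 2971·142594 − 18141·23353
1 = −18141·2162263 + 275086·142594
So 142594·275086 ≡ 1 (mod 2162263).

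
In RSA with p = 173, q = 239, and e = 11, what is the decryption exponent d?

φ(n) = (p−1)(q−1) = 172·238 = 40936.
Need d with 11·d ≡ 1 (mod 40936). Apply the extended Euclidean algorithm:
40936 = 3721*11 + 5
11 = 2*5 + 1
5 = 5*1 + 0
Back-substitute:
1 = 11 − 2·5
1 = −2·40936 + 7443·11
So 11·7443 ≡ 1 (mod 40936), hence d = 7443.

7443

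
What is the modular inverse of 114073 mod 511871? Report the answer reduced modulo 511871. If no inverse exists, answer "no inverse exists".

Run Euclid on (511871, 114073):
511871 = 4*114073 + 55579
114073 = 2*55579 + 2915
55579 = 19*2915 + 194
2915 = 15*194 + 5
194 = 38*5 + 4
5 = 1*4 + 1
4 = 4*1 + 0
The gcd is 1. Working backward:
1 = 5 − 4
1 = −194 + 39·5
1 = 39·2915 − 586·194
1 = −586·55579 + 11173·2915
1 = 11173·114073 − 22932·55579
1 = −22932·511871 + 102901·114073
So 114073·102901 ≡ 1 (mod 511871).

102901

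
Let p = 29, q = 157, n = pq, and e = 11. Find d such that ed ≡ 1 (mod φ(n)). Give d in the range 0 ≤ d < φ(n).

3971

φ(n) = (p−1)(q−1) = 28·156 = 4368.
Need d with 11·d ≡ 1 (mod 4368). Apply the extended Euclidean algorithm:
4368 = 397·11 + 1
11 = 11·1 + 0
Back-substitute:
1 = 4368 − 397·11
So 11·(-397) ≡ 1 (mod 4368), hence d ≡ -397 ≡ 3971 (mod 4368).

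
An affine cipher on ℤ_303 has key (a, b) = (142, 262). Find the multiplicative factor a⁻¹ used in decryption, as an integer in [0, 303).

271

Apply the Euclidean algorithm to 303 and 142:
303 = 2·142 + 19
142 = 7·19 + 9
19 = 2·9 + 1
9 = 9·1 + 0
Since gcd(142, 303) = 1, back-substitute to write 1 as a combination:
1 = 19 − 2·9
1 = −2·142 + 15·19
1 = 15·303 − 32·142
Hence 142⁻¹ ≡ -32 ≡ 271 (mod 303).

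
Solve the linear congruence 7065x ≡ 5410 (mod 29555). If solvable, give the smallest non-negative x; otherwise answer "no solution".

First find gcd(7065, 29555):
29555 = 4·7065 + 1295
7065 = 5·1295 + 590
1295 = 2·590 + 115
590 = 5·115 + 15
115 = 7·15 + 10
15 = 1·10 + 5
10 = 2·5 + 0
gcd = 5 and 5 | 5410, so solutions exist. Divide through by 5: 1413x ≡ 1082 (mod 5911).
Now find 1413⁻¹ mod 5911:
5911 = 4*1413 + 259
1413 = 5*259 + 118
259 = 2*118 + 23
118 = 5*23 + 3
23 = 7*3 + 2
3 = 1*2 + 1
2 = 2*1 + 0
Back-substitute:
1 = 3 − 2
1 = −23 + 8·3
1 = 8·118 − 41·23
1 = −41·259 + 90·118
1 = 90·1413 − 491·259
1 = −491·5911 + 2054·1413
So 1413⁻¹ ≡ 2054 (mod 5911).
Then x ≡ 2054·1082 ≡ 5803 (mod 5911); the smallest non-negative solution is x = 5803.

5803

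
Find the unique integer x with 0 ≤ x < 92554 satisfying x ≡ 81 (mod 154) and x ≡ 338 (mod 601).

Write x = 81 + 154·k. Then 154·k ≡ 338 − 81 ≡ 257 (mod 601).
Need 154⁻¹ mod 601. Extended Euclid on (601, 154):
601 = 3×154 + 139
154 = 1×139 + 15
139 = 9×15 + 4
15 = 3×4 + 3
4 = 1×3 + 1
3 = 3×1 + 0
Back-substitute:
1 = 4 − 3
1 = −15 + 4·4
1 = 4·139 − 37·15
1 = −37·154 + 41·139
1 = 41·601 − 160·154
154⁻¹ ≡ 441 (mod 601), so k ≡ 441·257 ≡ 349 (mod 601).
x = 81 + 154·349 = 53827.

53827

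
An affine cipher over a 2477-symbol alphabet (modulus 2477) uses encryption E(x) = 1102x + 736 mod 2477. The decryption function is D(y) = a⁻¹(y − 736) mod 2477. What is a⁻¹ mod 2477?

Apply the Euclidean algorithm to 2477 and 1102:
2477 = 2·1102 + 273
1102 = 4·273 + 10
273 = 27·10 + 3
10 = 3·3 + 1
3 = 3·1 + 0
The gcd is 1. Working backward:
1 = 10 − 3·3
1 = −3·273 + 82·10
1 = 82·1102 − 331·273
1 = −331·2477 + 744·1102
So 1102·744 ≡ 1 (mod 2477).

744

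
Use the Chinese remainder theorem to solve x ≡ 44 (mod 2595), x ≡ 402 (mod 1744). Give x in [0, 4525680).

Write x = 44 + 2595·k. Then 2595·k ≡ 402 − 44 ≡ 358 (mod 1744).
Need 2595⁻¹ mod 1744. Extended Euclid on (1744, 851):
1744 = 2·851 + 42
851 = 20·42 + 11
42 = 3·11 + 9
11 = 1·9 + 2
9 = 4·2 + 1
2 = 2·1 + 0
Back-substitute:
1 = 9 − 4·2
1 = −4·11 + 5·9
1 = 5·42 − 19·11
1 = −19·851 + 385·42
1 = 385·1744 − 789·851
2595⁻¹ ≡ 955 (mod 1744), so k ≡ 955·358 ≡ 66 (mod 1744).
x = 44 + 2595·66 = 171314.

171314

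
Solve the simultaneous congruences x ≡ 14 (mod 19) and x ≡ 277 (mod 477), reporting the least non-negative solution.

5524

Write x = 14 + 19·k. Then 19·k ≡ 277 − 14 ≡ 263 (mod 477).
Need 19⁻¹ mod 477. Extended Euclid on (477, 19):
477 = 25·19 + 2
19 = 9·2 + 1
2 = 2·1 + 0
Back-substitute:
1 = 19 − 9·2
1 = −9·477 + 226·19
19⁻¹ ≡ 226 (mod 477), so k ≡ 226·263 ≡ 290 (mod 477).
x = 14 + 19·290 = 5524.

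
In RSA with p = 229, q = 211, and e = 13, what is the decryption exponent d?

φ(n) = (p−1)(q−1) = 228·210 = 47880.
Need d with 13·d ≡ 1 (mod 47880). Apply the extended Euclidean algorithm:
47880 = 3683×13 + 1
13 = 13×1 + 0
Back-substitute:
1 = 47880 − 3683·13
So 13·(-3683) ≡ 1 (mod 47880), hence d ≡ -3683 ≡ 44197 (mod 47880).

44197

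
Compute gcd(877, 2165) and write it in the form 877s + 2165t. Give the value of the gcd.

Repeated division:
2165 = 2×877 + 411
877 = 2×411 + 55
411 = 7×55 + 26
55 = 2×26 + 3
26 = 8×3 + 2
3 = 1×2 + 1
2 = 2×1 + 0
gcd(877, 2165) = 1.
Back-substituting:
1 = 3 − 2
1 = −26 + 9·3
1 = 9·55 − 19·26
1 = −19·411 + 142·55
1 = 142·877 − 303·411
1 = −303·2165 + 748·877
So 1 = (-303)·2165 + (748)·877.

1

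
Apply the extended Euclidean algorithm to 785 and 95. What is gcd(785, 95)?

5

Euclidean algorithm:
785 = 8·95 + 25
95 = 3·25 + 20
25 = 1·20 + 5
20 = 4·5 + 0
gcd(785, 95) = 5.
Working backward:
5 = 25 − 20
5 = −95 + 4·25
5 = 4·785 − 33·95
So 5 = (4)·785 + (-33)·95.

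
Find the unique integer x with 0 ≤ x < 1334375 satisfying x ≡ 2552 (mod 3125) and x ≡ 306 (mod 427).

Write x = 2552 + 3125·k. Then 3125·k ≡ 306 − 2552 ≡ 316 (mod 427).
Need 3125⁻¹ mod 427. Extended Euclid on (427, 136):
427 = 3·136 + 19
136 = 7·19 + 3
19 = 6·3 + 1
3 = 3·1 + 0
Back-substitute:
1 = 19 − 6·3
1 = −6·136 + 43·19
1 = 43·427 − 135·136
3125⁻¹ ≡ 292 (mod 427), so k ≡ 292·316 ≡ 40 (mod 427).
x = 2552 + 3125·40 = 127552.

127552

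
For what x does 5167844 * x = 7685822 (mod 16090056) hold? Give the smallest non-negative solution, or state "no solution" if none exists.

gcd(5167844, 16090056):
16090056 = 3*5167844 + 586524
5167844 = 8*586524 + 475652
586524 = 1*475652 + 110872
475652 = 4*110872 + 32164
110872 = 3*32164 + 14380
32164 = 2*14380 + 3404
14380 = 4*3404 + 764
3404 = 4*764 + 348
764 = 2*348 + 68
348 = 5*68 + 8
68 = 8*8 + 4
8 = 2*4 + 0
gcd = 4, but 4 ∤ 7685822, so the congruence has no solution.

no solution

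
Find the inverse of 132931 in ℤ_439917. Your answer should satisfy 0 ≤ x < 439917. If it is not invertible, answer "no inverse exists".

Extended Euclidean algorithm:
439917 = 3·132931 + 41124
132931 = 3·41124 + 9559
41124 = 4·9559 + 2888
9559 = 3·2888 + 895
2888 = 3·895 + 203
895 = 4·203 + 83
203 = 2·83 + 37
83 = 2·37 + 9
37 = 4·9 + 1
9 = 9·1 + 0
gcd = 1, so the inverse exists. Back-substitute:
1 = 37 − 4·9
1 = −4·83 + 9·37
1 = 9·203 − 22·83
1 = −22·895 + 97·203
1 = 97·2888 − 313·895
1 = −313·9559 + 1036·2888
1 = 1036·41124 − 4457·9559
1 = −4457·132931 + 14407·41124
1 = 14407·439917 − 47678·132931
Hence 132931⁻¹ ≡ -47678 ≡ 392239 (mod 439917).

392239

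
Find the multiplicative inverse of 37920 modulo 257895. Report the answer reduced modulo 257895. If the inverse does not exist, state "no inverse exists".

no inverse exists

Compute gcd(37920, 257895):
257895 = 6×37920 + 30375
37920 = 1×30375 + 7545
30375 = 4×7545 + 195
7545 = 38×195 + 135
195 = 1×135 + 60
135 = 2×60 + 15
60 = 4×15 + 0
Since gcd = 15 > 1, 37920 is not a unit mod 257895.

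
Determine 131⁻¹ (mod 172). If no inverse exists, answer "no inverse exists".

gcd(172, 131) by repeated division:
172 = 1·131 + 41
131 = 3·41 + 8
41 = 5·8 + 1
8 = 8·1 + 0
gcd = 1, so the inverse exists. Back-substitute:
1 = 41 − 5·8
1 = −5·131 + 16·41
1 = 16·172 − 21·131
So 131·(-21) ≡ 1 (mod 172), and -21 ≡ 151 (mod 172).

151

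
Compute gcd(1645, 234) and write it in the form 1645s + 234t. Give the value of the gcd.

Repeated division:
1645 = 7×234 + 7
234 = 33×7 + 3
7 = 2×3 + 1
3 = 3×1 + 0
gcd(1645, 234) = 1.
Express as a combination:
1 = 7 − 2·3
1 = −2·234 + 67·7
1 = 67·1645 − 471·234
So 1 = (67)·1645 + (-471)·234.

1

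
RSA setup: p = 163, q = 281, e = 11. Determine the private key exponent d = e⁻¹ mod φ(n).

φ(n) = (p−1)(q−1) = 162·280 = 45360.
Need d with 11·d ≡ 1 (mod 45360). Apply the extended Euclidean algorithm:
45360 = 4123×11 + 7
11 = 1×7 + 4
7 = 1×4 + 3
4 = 1×3 + 1
3 = 3×1 + 0
Back-substitute:
1 = 4 − 3
1 = −7 + 2·4
1 = 2·11 − 3·7
1 = −3·45360 + 12371·11
So 11·12371 ≡ 1 (mod 45360), hence d = 12371.

12371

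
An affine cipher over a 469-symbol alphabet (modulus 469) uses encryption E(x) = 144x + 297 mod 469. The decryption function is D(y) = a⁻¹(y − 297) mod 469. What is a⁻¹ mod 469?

gcd(469, 144) by repeated division:
469 = 3·144 + 37
144 = 3·37 + 33
37 = 1·33 + 4
33 = 8·4 + 1
4 = 4·1 + 0
gcd = 1, so the inverse exists. Back-substitute:
1 = 33 − 8·4
1 = −8·37 + 9·33
1 = 9·144 − 35·37
1 = −35·469 + 114·144
So 144·114 ≡ 1 (mod 469).

114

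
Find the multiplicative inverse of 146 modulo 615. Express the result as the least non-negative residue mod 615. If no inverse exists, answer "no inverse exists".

Run Euclid on (615, 146):
615 = 4·146 + 31
146 = 4·31 + 22
31 = 1·22 + 9
22 = 2·9 + 4
9 = 2·4 + 1
4 = 4·1 + 0
The gcd is 1. Working backward:
1 = 9 − 2·4
1 = −2·22 + 5·9
1 = 5·31 − 7·22
1 = −7·146 + 33·31
1 = 33·615 − 139·146
Thus 146·(-139) ≡ 1 (mod 615); reducing, -139 mod 615 = 476.

476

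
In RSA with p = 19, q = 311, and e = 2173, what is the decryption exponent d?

4237

φ(n) = (p−1)(q−1) = 18·310 = 5580.
Need d with 2173·d ≡ 1 (mod 5580). Apply the extended Euclidean algorithm:
5580 = 2*2173 + 1234
2173 = 1*1234 + 939
1234 = 1*939 + 295
939 = 3*295 + 54
295 = 5*54 + 25
54 = 2*25 + 4
25 = 6*4 + 1
4 = 4*1 + 0
Back-substitute:
1 = 25 − 6·4
1 = −6·54 + 13·25
1 = 13·295 − 71·54
1 = −71·939 + 226·295
1 = 226·1234 − 297·939
1 = −297·2173 + 523·1234
1 = 523·5580 − 1343·2173
So 2173·(-1343) ≡ 1 (mod 5580), hence d ≡ -1343 ≡ 4237 (mod 5580).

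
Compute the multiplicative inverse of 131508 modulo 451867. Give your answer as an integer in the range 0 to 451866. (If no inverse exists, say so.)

Compute gcd(131508, 451867):
451867 = 3×131508 + 57343
131508 = 2×57343 + 16822
57343 = 3×16822 + 6877
16822 = 2×6877 + 3068
6877 = 2×3068 + 741
3068 = 4×741 + 104
741 = 7×104 + 13
104 = 8×13 + 0
Since gcd = 13 > 1, 131508 is not a unit mod 451867.

no inverse exists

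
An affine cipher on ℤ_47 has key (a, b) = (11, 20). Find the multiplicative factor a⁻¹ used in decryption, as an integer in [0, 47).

30

Apply the Euclidean algorithm to 47 and 11:
47 = 4·11 + 3
11 = 3·3 + 2
3 = 1·2 + 1
2 = 2·1 + 0
Since gcd(11, 47) = 1, back-substitute to write 1 as a combination:
1 = 3 − 2
1 = −11 + 4·3
1 = 4·47 − 17·11
Hence 11⁻¹ ≡ -17 ≡ 30 (mod 47).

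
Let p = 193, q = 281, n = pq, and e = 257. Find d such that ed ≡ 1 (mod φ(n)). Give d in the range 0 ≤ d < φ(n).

φ(n) = (p−1)(q−1) = 192·280 = 53760.
Need d with 257·d ≡ 1 (mod 53760). Apply the extended Euclidean algorithm:
53760 = 209×257 + 47
257 = 5×47 + 22
47 = 2×22 + 3
22 = 7×3 + 1
3 = 3×1 + 0
Back-substitute:
1 = 22 − 7·3
1 = −7·47 + 15·22
1 = 15·257 − 82·47
1 = −82·53760 + 17153·257
So 257·17153 ≡ 1 (mod 53760), hence d = 17153.

17153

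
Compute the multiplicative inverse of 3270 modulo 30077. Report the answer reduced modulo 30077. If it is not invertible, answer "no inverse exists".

1720

Extended Euclidean algorithm:
30077 = 9·3270 + 647
3270 = 5·647 + 35
647 = 18·35 + 17
35 = 2·17 + 1
17 = 17·1 + 0
Since gcd(3270, 30077) = 1, back-substitute to write 1 as a combination:
1 = 35 − 2·17
1 = −2·647 + 37·35
1 = 37·3270 − 187·647
1 = −187·30077 + 1720·3270
So 3270·1720 ≡ 1 (mod 30077).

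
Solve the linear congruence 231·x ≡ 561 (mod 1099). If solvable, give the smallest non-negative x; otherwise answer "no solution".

gcd(231, 1099):
1099 = 4*231 + 175
231 = 1*175 + 56
175 = 3*56 + 7
56 = 8*7 + 0
gcd = 7, but 7 ∤ 561, so the congruence has no solution.

no solution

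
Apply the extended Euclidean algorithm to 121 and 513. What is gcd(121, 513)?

1

Repeated division:
513 = 4×121 + 29
121 = 4×29 + 5
29 = 5×5 + 4
5 = 1×4 + 1
4 = 4×1 + 0
gcd(121, 513) = 1.
Back-substituting:
1 = 5 − 4
1 = −29 + 6·5
1 = 6·121 − 25·29
1 = −25·513 + 106·121
So 1 = (-25)·513 + (106)·121.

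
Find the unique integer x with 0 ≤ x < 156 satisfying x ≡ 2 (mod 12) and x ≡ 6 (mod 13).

Write x = 2 + 12·k. Then 12·k ≡ 6 − 2 ≡ 4 (mod 13).
Need 12⁻¹ mod 13. Extended Euclid on (13, 12):
13 = 1*12 + 1
12 = 12*1 + 0
Back-substitute:
1 = 13 − 12
12⁻¹ ≡ 12 (mod 13), so k ≡ 12·4 ≡ 9 (mod 13).
x = 2 + 12·9 = 110.

110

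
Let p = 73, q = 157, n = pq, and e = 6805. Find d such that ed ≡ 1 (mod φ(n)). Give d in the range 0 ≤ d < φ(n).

6589

φ(n) = (p−1)(q−1) = 72·156 = 11232.
Need d with 6805·d ≡ 1 (mod 11232). Apply the extended Euclidean algorithm:
11232 = 1*6805 + 4427
6805 = 1*4427 + 2378
4427 = 1*2378 + 2049
2378 = 1*2049 + 329
2049 = 6*329 + 75
329 = 4*75 + 29
75 = 2*29 + 17
29 = 1*17 + 12
17 = 1*12 + 5
12 = 2*5 + 2
5 = 2*2 + 1
2 = 2*1 + 0
Back-substitute:
1 = 5 − 2·2
1 = −2·12 + 5·5
1 = 5·17 − 7·12
1 = −7·29 + 12·17
1 = 12·75 − 31·29
1 = −31·329 + 136·75
1 = 136·2049 − 847·329
1 = −847·2378 + 983·2049
1 = 983·4427 − 1830·2378
1 = −1830·6805 + 2813·4427
1 = 2813·11232 − 4643·6805
So 6805·(-4643) ≡ 1 (mod 11232), hence d ≡ -4643 ≡ 6589 (mod 11232).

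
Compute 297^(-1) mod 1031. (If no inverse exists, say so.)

243

Run Euclid on (1031, 297):
1031 = 3×297 + 140
297 = 2×140 + 17
140 = 8×17 + 4
17 = 4×4 + 1
4 = 4×1 + 0
The gcd is 1. Working backward:
1 = 17 − 4·4
1 = −4·140 + 33·17
1 = 33·297 − 70·140
1 = −70·1031 + 243·297
So 297·243 ≡ 1 (mod 1031).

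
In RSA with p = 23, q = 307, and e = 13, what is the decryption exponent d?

φ(n) = (p−1)(q−1) = 22·306 = 6732.
Need d with 13·d ≡ 1 (mod 6732). Apply the extended Euclidean algorithm:
6732 = 517·13 + 11
13 = 1·11 + 2
11 = 5·2 + 1
2 = 2·1 + 0
Back-substitute:
1 = 11 − 5·2
1 = −5·13 + 6·11
1 = 6·6732 − 3107·13
So 13·(-3107) ≡ 1 (mod 6732), hence d ≡ -3107 ≡ 3625 (mod 6732).

3625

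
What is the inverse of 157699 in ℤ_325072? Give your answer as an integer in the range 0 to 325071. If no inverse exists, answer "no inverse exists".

Extended Euclidean algorithm:
325072 = 2·157699 + 9674
157699 = 16·9674 + 2915
9674 = 3·2915 + 929
2915 = 3·929 + 128
929 = 7·128 + 33
128 = 3·33 + 29
33 = 1·29 + 4
29 = 7·4 + 1
4 = 4·1 + 0
The gcd is 1. Working backward:
1 = 29 − 7·4
1 = −7·33 + 8·29
1 = 8·128 − 31·33
1 = −31·929 + 225·128
1 = 225·2915 − 706·929
1 = −706·9674 + 2343·2915
1 = 2343·157699 − 38194·9674
1 = −38194·325072 + 78731·157699
So 157699·78731 ≡ 1 (mod 325072).

78731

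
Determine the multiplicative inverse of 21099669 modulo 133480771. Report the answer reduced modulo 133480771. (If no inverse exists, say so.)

32255236

Apply the Euclidean algorithm to 133480771 and 21099669:
133480771 = 6×21099669 + 6882757
21099669 = 3×6882757 + 451398
6882757 = 15×451398 + 111787
451398 = 4×111787 + 4250
111787 = 26×4250 + 1287
4250 = 3×1287 + 389
1287 = 3×389 + 120
389 = 3×120 + 29
120 = 4×29 + 4
29 = 7×4 + 1
4 = 4×1 + 0
Since gcd(21099669, 133480771) = 1, back-substitute to write 1 as a combination:
1 = 29 − 7·4
1 = −7·120 + 29·29
1 = 29·389 − 94·120
1 = −94·1287 + 311·389
1 = 311·4250 − 1027·1287
1 = −1027·111787 + 27013·4250
1 = 27013·451398 − 109079·111787
1 = −109079·6882757 + 1663198·451398
1 = 1663198·21099669 − 5098673·6882757
1 = −5098673·133480771 + 32255236·21099669
So 21099669·32255236 ≡ 1 (mod 133480771).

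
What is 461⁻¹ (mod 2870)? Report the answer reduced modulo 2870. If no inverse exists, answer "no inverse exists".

Apply the Euclidean algorithm to 2870 and 461:
2870 = 6·461 + 104
461 = 4·104 + 45
104 = 2·45 + 14
45 = 3·14 + 3
14 = 4·3 + 2
3 = 1·2 + 1
2 = 2·1 + 0
gcd = 1, so the inverse exists. Back-substitute:
1 = 3 − 2
1 = −14 + 5·3
1 = 5·45 − 16·14
1 = −16·104 + 37·45
1 = 37·461 − 164·104
1 = −164·2870 + 1021·461
So 461·1021 ≡ 1 (mod 2870).

1021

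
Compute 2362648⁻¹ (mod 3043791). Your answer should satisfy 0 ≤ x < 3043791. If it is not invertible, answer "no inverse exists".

86884

gcd(3043791, 2362648) by repeated division:
3043791 = 1*2362648 + 681143
2362648 = 3*681143 + 319219
681143 = 2*319219 + 42705
319219 = 7*42705 + 20284
42705 = 2*20284 + 2137
20284 = 9*2137 + 1051
2137 = 2*1051 + 35
1051 = 30*35 + 1
35 = 35*1 + 0
gcd = 1, so the inverse exists. Back-substitute:
1 = 1051 − 30·35
1 = −30·2137 + 61·1051
1 = 61·20284 − 579·2137
1 = −579·42705 + 1219·20284
1 = 1219·319219 − 9112·42705
1 = −9112·681143 + 19443·319219
1 = 19443·2362648 − 67441·681143
1 = −67441·3043791 + 86884·2362648
So 2362648·86884 ≡ 1 (mod 3043791).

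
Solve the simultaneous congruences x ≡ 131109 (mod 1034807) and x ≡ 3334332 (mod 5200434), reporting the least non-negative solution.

4498961192940

Write x = 131109 + 1034807·k. Then 1034807·k ≡ 3334332 − 131109 ≡ 3203223 (mod 5200434).
Need 1034807⁻¹ mod 5200434. Extended Euclid on (5200434, 1034807):
5200434 = 5×1034807 + 26399
1034807 = 39×26399 + 5246
26399 = 5×5246 + 169
5246 = 31×169 + 7
169 = 24×7 + 1
7 = 7×1 + 0
Back-substitute:
1 = 169 − 24·7
1 = −24·5246 + 745·169
1 = 745·26399 − 3749·5246
1 = −3749·1034807 + 146956·26399
1 = 146956·5200434 − 738529·1034807
1034807⁻¹ ≡ 4461905 (mod 5200434), so k ≡ 4461905·3203223 ≡ 4347633 (mod 5200434).
x = 131109 + 1034807·4347633 = 4498961192940.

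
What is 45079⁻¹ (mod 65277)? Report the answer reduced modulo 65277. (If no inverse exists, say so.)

31837

Apply the Euclidean algorithm to 65277 and 45079:
65277 = 1*45079 + 20198
45079 = 2*20198 + 4683
20198 = 4*4683 + 1466
4683 = 3*1466 + 285
1466 = 5*285 + 41
285 = 6*41 + 39
41 = 1*39 + 2
39 = 19*2 + 1
2 = 2*1 + 0
The gcd is 1. Working backward:
1 = 39 − 19·2
1 = −19·41 + 20·39
1 = 20·285 − 139·41
1 = −139·1466 + 715·285
1 = 715·4683 − 2284·1466
1 = −2284·20198 + 9851·4683
1 = 9851·45079 − 21986·20198
1 = −21986·65277 + 31837·45079
So 45079·31837 ≡ 1 (mod 65277).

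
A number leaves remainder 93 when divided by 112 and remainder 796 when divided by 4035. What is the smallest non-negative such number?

Write x = 93 + 112·k. Then 112·k ≡ 796 − 93 ≡ 703 (mod 4035).
Need 112⁻¹ mod 4035. Extended Euclid on (4035, 112):
4035 = 36·112 + 3
112 = 37·3 + 1
3 = 3·1 + 0
Back-substitute:
1 = 112 − 37·3
1 = −37·4035 + 1333·112
112⁻¹ ≡ 1333 (mod 4035), so k ≡ 1333·703 ≡ 979 (mod 4035).
x = 93 + 112·979 = 109741.

109741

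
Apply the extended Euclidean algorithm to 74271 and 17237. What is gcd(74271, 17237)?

Repeated division:
74271 = 4×17237 + 5323
17237 = 3×5323 + 1268
5323 = 4×1268 + 251
1268 = 5×251 + 13
251 = 19×13 + 4
13 = 3×4 + 1
4 = 4×1 + 0
gcd(74271, 17237) = 1.
Working backward:
1 = 13 − 3·4
1 = −3·251 + 58·13
1 = 58·1268 − 293·251
1 = −293·5323 + 1230·1268
1 = 1230·17237 − 3983·5323
1 = −3983·74271 + 17162·17237
So 1 = (-3983)·74271 + (17162)·17237.

1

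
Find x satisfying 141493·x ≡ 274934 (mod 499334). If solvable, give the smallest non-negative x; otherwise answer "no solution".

First find gcd(141493, 499334):
499334 = 3·141493 + 74855
141493 = 1·74855 + 66638
74855 = 1·66638 + 8217
66638 = 8·8217 + 902
8217 = 9·902 + 99
902 = 9·99 + 11
99 = 9·11 + 0
gcd = 11 and 11 | 274934, so solutions exist. Divide through by 11: 12863x ≡ 24994 (mod 45394).
Now find 12863⁻¹ mod 45394:
45394 = 3·12863 + 6805
12863 = 1·6805 + 6058
6805 = 1·6058 + 747
6058 = 8·747 + 82
747 = 9·82 + 9
82 = 9·9 + 1
9 = 9·1 + 0
Back-substitute:
1 = 82 − 9·9
1 = −9·747 + 82·82
1 = 82·6058 − 665·747
1 = −665·6805 + 747·6058
1 = 747·12863 − 1412·6805
1 = −1412·45394 + 4983·12863
So 12863⁻¹ ≡ 4983 (mod 45394).
Then x ≡ 4983·24994 ≡ 29360 (mod 45394); the smallest non-negative solution is x = 29360.

29360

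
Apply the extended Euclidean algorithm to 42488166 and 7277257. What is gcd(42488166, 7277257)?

1

Euclidean algorithm:
42488166 = 5×7277257 + 6101881
7277257 = 1×6101881 + 1175376
6101881 = 5×1175376 + 225001
1175376 = 5×225001 + 50371
225001 = 4×50371 + 23517
50371 = 2×23517 + 3337
23517 = 7×3337 + 158
3337 = 21×158 + 19
158 = 8×19 + 6
19 = 3×6 + 1
6 = 6×1 + 0
gcd(42488166, 7277257) = 1.
Express as a combination:
1 = 19 − 3·6
1 = −3·158 + 25·19
1 = 25·3337 − 528·158
1 = −528·23517 + 3721·3337
1 = 3721·50371 − 7970·23517
1 = −7970·225001 + 35601·50371
1 = 35601·1175376 − 185975·225001
1 = −185975·6101881 + 965476·1175376
1 = 965476·7277257 − 1151451·6101881
1 = −1151451·42488166 + 6722731·7277257
So 1 = (-1151451)·42488166 + (6722731)·7277257.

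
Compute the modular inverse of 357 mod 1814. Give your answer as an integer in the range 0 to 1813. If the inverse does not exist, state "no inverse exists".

813

Extended Euclidean algorithm:
1814 = 5×357 + 29
357 = 12×29 + 9
29 = 3×9 + 2
9 = 4×2 + 1
2 = 2×1 + 0
gcd = 1, so the inverse exists. Back-substitute:
1 = 9 − 4·2
1 = −4·29 + 13·9
1 = 13·357 − 160·29
1 = −160·1814 + 813·357
So 357·813 ≡ 1 (mod 1814).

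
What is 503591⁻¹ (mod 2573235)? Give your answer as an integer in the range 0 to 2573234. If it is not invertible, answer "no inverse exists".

Run Euclid on (2573235, 503591):
2573235 = 5×503591 + 55280
503591 = 9×55280 + 6071
55280 = 9×6071 + 641
6071 = 9×641 + 302
641 = 2×302 + 37
302 = 8×37 + 6
37 = 6×6 + 1
6 = 6×1 + 0
Since gcd(503591, 2573235) = 1, back-substitute to write 1 as a combination:
1 = 37 − 6·6
1 = −6·302 + 49·37
1 = 49·641 − 104·302
1 = −104·6071 + 985·641
1 = 985·55280 − 8969·6071
1 = −8969·503591 + 81706·55280
1 = 81706·2573235 − 417499·503591
So 503591·(-417499) ≡ 1 (mod 2573235), and -417499 ≡ 2155736 (mod 2573235).

2155736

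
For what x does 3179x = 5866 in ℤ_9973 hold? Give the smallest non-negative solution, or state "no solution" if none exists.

7691

First find gcd(3179, 9973):
9973 = 3×3179 + 436
3179 = 7×436 + 127
436 = 3×127 + 55
127 = 2×55 + 17
55 = 3×17 + 4
17 = 4×4 + 1
4 = 4×1 + 0
gcd = 1, so a unique solution mod 9973 exists.
Back-substitute for the Bézout coefficients:
1 = 17 − 4·4
1 = −4·55 + 13·17
1 = 13·127 − 30·55
1 = −30·436 + 103·127
1 = 103·3179 − 751·436
1 = −751·9973 + 2356·3179
So 3179·(2356) ≡ 1 (mod 9973), giving 3179⁻¹ ≡ 2356.
x ≡ 3179⁻¹·5866 ≡ 2356·5866 ≡ 7691 (mod 9973).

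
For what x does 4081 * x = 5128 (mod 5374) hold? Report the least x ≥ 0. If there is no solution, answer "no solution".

474

First find gcd(4081, 5374):
5374 = 1*4081 + 1293
4081 = 3*1293 + 202
1293 = 6*202 + 81
202 = 2*81 + 40
81 = 2*40 + 1
40 = 40*1 + 0
gcd = 1, so a unique solution mod 5374 exists.
Back-substitute for the Bézout coefficients:
1 = 81 − 2·40
1 = −2·202 + 5·81
1 = 5·1293 − 32·202
1 = −32·4081 + 101·1293
1 = 101·5374 − 133·4081
So 4081·(-133) ≡ 1 (mod 5374), giving 4081⁻¹ ≡ 5241.
x ≡ 4081⁻¹·5128 ≡ 5241·5128 ≡ 474 (mod 5374).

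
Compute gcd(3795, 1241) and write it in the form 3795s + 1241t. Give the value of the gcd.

Apply Euclid's algorithm to 3795 and 1241:
3795 = 3·1241 + 72
1241 = 17·72 + 17
72 = 4·17 + 4
17 = 4·4 + 1
4 = 4·1 + 0
gcd(3795, 1241) = 1.
Express as a combination:
1 = 17 − 4·4
1 = −4·72 + 17·17
1 = 17·1241 − 293·72
1 = −293·3795 + 896·1241
So 1 = (-293)·3795 + (896)·1241.

1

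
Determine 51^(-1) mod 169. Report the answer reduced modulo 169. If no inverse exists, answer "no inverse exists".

116

gcd(169, 51) by repeated division:
169 = 3×51 + 16
51 = 3×16 + 3
16 = 5×3 + 1
3 = 3×1 + 0
The gcd is 1. Working backward:
1 = 16 − 5·3
1 = −5·51 + 16·16
1 = 16·169 − 53·51
Hence 51⁻¹ ≡ -53 ≡ 116 (mod 169).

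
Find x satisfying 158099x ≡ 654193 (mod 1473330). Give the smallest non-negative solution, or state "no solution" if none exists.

625097

First find gcd(158099, 1473330):
1473330 = 9×158099 + 50439
158099 = 3×50439 + 6782
50439 = 7×6782 + 2965
6782 = 2×2965 + 852
2965 = 3×852 + 409
852 = 2×409 + 34
409 = 12×34 + 1
34 = 34×1 + 0
gcd = 1, so a unique solution mod 1473330 exists.
Back-substitute for the Bézout coefficients:
1 = 409 − 12·34
1 = −12·852 + 25·409
1 = 25·2965 − 87·852
1 = −87·6782 + 199·2965
1 = 199·50439 − 1480·6782
1 = −1480·158099 + 4639·50439
1 = 4639·1473330 − 43231·158099
So 158099·(-43231) ≡ 1 (mod 1473330), giving 158099⁻¹ ≡ 1430099.
x ≡ 158099⁻¹·654193 ≡ 1430099·654193 ≡ 625097 (mod 1473330).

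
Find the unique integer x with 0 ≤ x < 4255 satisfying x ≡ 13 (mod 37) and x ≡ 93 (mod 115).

Write x = 13 + 37·k. Then 37·k ≡ 93 − 13 ≡ 80 (mod 115).
Need 37⁻¹ mod 115. Extended Euclid on (115, 37):
115 = 3·37 + 4
37 = 9·4 + 1
4 = 4·1 + 0
Back-substitute:
1 = 37 − 9·4
1 = −9·115 + 28·37
37⁻¹ ≡ 28 (mod 115), so k ≡ 28·80 ≡ 55 (mod 115).
x = 13 + 37·55 = 2048.

2048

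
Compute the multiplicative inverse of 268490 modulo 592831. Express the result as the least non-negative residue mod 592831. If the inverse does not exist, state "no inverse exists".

Run Euclid on (592831, 268490):
592831 = 2×268490 + 55851
268490 = 4×55851 + 45086
55851 = 1×45086 + 10765
45086 = 4×10765 + 2026
10765 = 5×2026 + 635
2026 = 3×635 + 121
635 = 5×121 + 30
121 = 4×30 + 1
30 = 30×1 + 0
Since gcd(268490, 592831) = 1, back-substitute to write 1 as a combination:
1 = 121 − 4·30
1 = −4·635 + 21·121
1 = 21·2026 − 67·635
1 = −67·10765 + 356·2026
1 = 356·45086 − 1491·10765
1 = −1491·55851 + 1847·45086
1 = 1847·268490 − 8879·55851
1 = −8879·592831 + 19605·268490
So 268490·19605 ≡ 1 (mod 592831).

19605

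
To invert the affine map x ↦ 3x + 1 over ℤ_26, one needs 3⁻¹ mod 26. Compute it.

9

gcd(26, 3) by repeated division:
26 = 8×3 + 2
3 = 1×2 + 1
2 = 2×1 + 0
The gcd is 1. Working backward:
1 = 3 − 2
1 = −26 + 9·3
So 3·9 ≡ 1 (mod 26).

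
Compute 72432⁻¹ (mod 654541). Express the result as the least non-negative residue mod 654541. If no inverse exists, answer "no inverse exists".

526248

gcd(654541, 72432) by repeated division:
654541 = 9×72432 + 2653
72432 = 27×2653 + 801
2653 = 3×801 + 250
801 = 3×250 + 51
250 = 4×51 + 46
51 = 1×46 + 5
46 = 9×5 + 1
5 = 5×1 + 0
gcd = 1, so the inverse exists. Back-substitute:
1 = 46 − 9·5
1 = −9·51 + 10·46
1 = 10·250 − 49·51
1 = −49·801 + 157·250
1 = 157·2653 − 520·801
1 = −520·72432 + 14197·2653
1 = 14197·654541 − 128293·72432
Hence 72432⁻¹ ≡ -128293 ≡ 526248 (mod 654541).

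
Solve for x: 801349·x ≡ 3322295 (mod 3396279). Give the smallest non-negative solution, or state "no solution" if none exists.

First find gcd(801349, 3396279):
3396279 = 4·801349 + 190883
801349 = 4·190883 + 37817
190883 = 5·37817 + 1798
37817 = 21·1798 + 59
1798 = 30·59 + 28
59 = 2·28 + 3
28 = 9·3 + 1
3 = 3·1 + 0
gcd = 1, so a unique solution mod 3396279 exists.
Back-substitute for the Bézout coefficients:
1 = 28 − 9·3
1 = −9·59 + 19·28
1 = 19·1798 − 579·59
1 = −579·37817 + 12178·1798
1 = 12178·190883 − 61469·37817
1 = −61469·801349 + 258054·190883
1 = 258054·3396279 − 1093685·801349
So 801349·(-1093685) ≡ 1 (mod 3396279), giving 801349⁻¹ ≡ 2302594.
x ≡ 801349⁻¹·3322295 ≡ 2302594·3322295 ≡ 2240144 (mod 3396279).

2240144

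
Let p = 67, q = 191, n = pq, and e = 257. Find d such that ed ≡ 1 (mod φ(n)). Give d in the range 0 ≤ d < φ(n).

4733

φ(n) = (p−1)(q−1) = 66·190 = 12540.
Need d with 257·d ≡ 1 (mod 12540). Apply the extended Euclidean algorithm:
12540 = 48·257 + 204
257 = 1·204 + 53
204 = 3·53 + 45
53 = 1·45 + 8
45 = 5·8 + 5
8 = 1·5 + 3
5 = 1·3 + 2
3 = 1·2 + 1
2 = 2·1 + 0
Back-substitute:
1 = 3 − 2
1 = −5 + 2·3
1 = 2·8 − 3·5
1 = −3·45 + 17·8
1 = 17·53 − 20·45
1 = −20·204 + 77·53
1 = 77·257 − 97·204
1 = −97·12540 + 4733·257
So 257·4733 ≡ 1 (mod 12540), hence d = 4733.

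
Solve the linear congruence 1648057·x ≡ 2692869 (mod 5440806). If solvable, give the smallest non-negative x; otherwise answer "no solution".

3864831

First find gcd(1648057, 5440806):
5440806 = 3*1648057 + 496635
1648057 = 3*496635 + 158152
496635 = 3*158152 + 22179
158152 = 7*22179 + 2899
22179 = 7*2899 + 1886
2899 = 1*1886 + 1013
1886 = 1*1013 + 873
1013 = 1*873 + 140
873 = 6*140 + 33
140 = 4*33 + 8
33 = 4*8 + 1
8 = 8*1 + 0
gcd = 1, so a unique solution mod 5440806 exists.
Back-substitute for the Bézout coefficients:
1 = 33 − 4·8
1 = −4·140 + 17·33
1 = 17·873 − 106·140
1 = −106·1013 + 123·873
1 = 123·1886 − 229·1013
1 = −229·2899 + 352·1886
1 = 352·22179 − 2693·2899
1 = −2693·158152 + 19203·22179
1 = 19203·496635 − 60302·158152
1 = −60302·1648057 + 200109·496635
1 = 200109·5440806 − 660629·1648057
So 1648057·(-660629) ≡ 1 (mod 5440806), giving 1648057⁻¹ ≡ 4780177.
x ≡ 1648057⁻¹·2692869 ≡ 4780177·2692869 ≡ 3864831 (mod 5440806).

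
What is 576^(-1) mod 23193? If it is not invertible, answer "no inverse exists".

no inverse exists

Euclidean algorithm on 23193, 576:
23193 = 40*576 + 153
576 = 3*153 + 117
153 = 1*117 + 36
117 = 3*36 + 9
36 = 4*9 + 0
Since gcd = 9 > 1, 576 is not a unit mod 23193.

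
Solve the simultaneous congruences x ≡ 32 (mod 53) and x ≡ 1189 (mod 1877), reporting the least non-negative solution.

Write x = 32 + 53·k. Then 53·k ≡ 1189 − 32 ≡ 1157 (mod 1877).
Need 53⁻¹ mod 1877. Extended Euclid on (1877, 53):
1877 = 35*53 + 22
53 = 2*22 + 9
22 = 2*9 + 4
9 = 2*4 + 1
4 = 4*1 + 0
Back-substitute:
1 = 9 − 2·4
1 = −2·22 + 5·9
1 = 5·53 − 12·22
1 = −12·1877 + 425·53
53⁻¹ ≡ 425 (mod 1877), so k ≡ 425·1157 ≡ 1828 (mod 1877).
x = 32 + 53·1828 = 96916.

96916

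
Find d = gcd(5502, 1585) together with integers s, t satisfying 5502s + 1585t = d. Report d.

Euclidean algorithm:
5502 = 3·1585 + 747
1585 = 2·747 + 91
747 = 8·91 + 19
91 = 4·19 + 15
19 = 1·15 + 4
15 = 3·4 + 3
4 = 1·3 + 1
3 = 3·1 + 0
gcd(5502, 1585) = 1.
Working backward:
1 = 4 − 3
1 = −15 + 4·4
1 = 4·19 − 5·15
1 = −5·91 + 24·19
1 = 24·747 − 197·91
1 = −197·1585 + 418·747
1 = 418·5502 − 1451·1585
So 1 = (418)·5502 + (-1451)·1585.

1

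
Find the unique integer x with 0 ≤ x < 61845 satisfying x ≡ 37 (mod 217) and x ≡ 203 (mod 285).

Write x = 37 + 217·k. Then 217·k ≡ 203 − 37 ≡ 166 (mod 285).
Need 217⁻¹ mod 285. Extended Euclid on (285, 217):
285 = 1*217 + 68
217 = 3*68 + 13
68 = 5*13 + 3
13 = 4*3 + 1
3 = 3*1 + 0
Back-substitute:
1 = 13 − 4·3
1 = −4·68 + 21·13
1 = 21·217 − 67·68
1 = −67·285 + 88·217
217⁻¹ ≡ 88 (mod 285), so k ≡ 88·166 ≡ 73 (mod 285).
x = 37 + 217·73 = 15878.

15878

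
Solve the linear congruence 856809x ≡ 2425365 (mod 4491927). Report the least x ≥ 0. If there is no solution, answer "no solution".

First find gcd(856809, 4491927):
4491927 = 5·856809 + 207882
856809 = 4·207882 + 25281
207882 = 8·25281 + 5634
25281 = 4·5634 + 2745
5634 = 2·2745 + 144
2745 = 19·144 + 9
144 = 16·9 + 0
gcd = 9 and 9 | 2425365, so solutions exist. Divide through by 9: 95201x ≡ 269485 (mod 499103).
Now find 95201⁻¹ mod 499103:
499103 = 5*95201 + 23098
95201 = 4*23098 + 2809
23098 = 8*2809 + 626
2809 = 4*626 + 305
626 = 2*305 + 16
305 = 19*16 + 1
16 = 16*1 + 0
Back-substitute:
1 = 305 − 19·16
1 = −19·626 + 39·305
1 = 39·2809 − 175·626
1 = −175·23098 + 1439·2809
1 = 1439·95201 − 5931·23098
1 = −5931·499103 + 31094·95201
So 95201⁻¹ ≡ 31094 (mod 499103).
Then x ≡ 31094·269485 ≡ 425426 (mod 499103); the smallest non-negative solution is x = 425426.

425426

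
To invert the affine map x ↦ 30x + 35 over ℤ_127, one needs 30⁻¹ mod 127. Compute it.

72

gcd(127, 30) by repeated division:
127 = 4×30 + 7
30 = 4×7 + 2
7 = 3×2 + 1
2 = 2×1 + 0
gcd = 1, so the inverse exists. Back-substitute:
1 = 7 − 3·2
1 = −3·30 + 13·7
1 = 13·127 − 55·30
Thus 30·(-55) ≡ 1 (mod 127); reducing, -55 mod 127 = 72.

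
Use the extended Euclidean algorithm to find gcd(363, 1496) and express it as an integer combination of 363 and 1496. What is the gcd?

11

Euclidean algorithm:
1496 = 4×363 + 44
363 = 8×44 + 11
44 = 4×11 + 0
gcd(363, 1496) = 11.
Back-substituting:
11 = 363 − 8·44
11 = −8·1496 + 33·363
So 11 = (-8)·1496 + (33)·363.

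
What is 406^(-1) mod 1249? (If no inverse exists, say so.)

846

Apply the Euclidean algorithm to 1249 and 406:
1249 = 3×406 + 31
406 = 13×31 + 3
31 = 10×3 + 1
3 = 3×1 + 0
gcd = 1, so the inverse exists. Back-substitute:
1 = 31 − 10·3
1 = −10·406 + 131·31
1 = 131·1249 − 403·406
Thus 406·(-403) ≡ 1 (mod 1249); reducing, -403 mod 1249 = 846.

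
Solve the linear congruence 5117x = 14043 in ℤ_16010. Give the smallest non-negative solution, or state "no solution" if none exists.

4139

First find gcd(5117, 16010):
16010 = 3·5117 + 659
5117 = 7·659 + 504
659 = 1·504 + 155
504 = 3·155 + 39
155 = 3·39 + 38
39 = 1·38 + 1
38 = 38·1 + 0
gcd = 1, so a unique solution mod 16010 exists.
Back-substitute for the Bézout coefficients:
1 = 39 − 38
1 = −155 + 4·39
1 = 4·504 − 13·155
1 = −13·659 + 17·504
1 = 17·5117 − 132·659
1 = −132·16010 + 413·5117
So 5117·(413) ≡ 1 (mod 16010), giving 5117⁻¹ ≡ 413.
x ≡ 5117⁻¹·14043 ≡ 413·14043 ≡ 4139 (mod 16010).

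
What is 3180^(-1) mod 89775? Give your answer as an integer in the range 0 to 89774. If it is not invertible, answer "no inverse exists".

no inverse exists

Euclidean algorithm on 89775, 3180:
89775 = 28×3180 + 735
3180 = 4×735 + 240
735 = 3×240 + 15
240 = 16×15 + 0
The gcd is 15, not 1, hence no inverse exists.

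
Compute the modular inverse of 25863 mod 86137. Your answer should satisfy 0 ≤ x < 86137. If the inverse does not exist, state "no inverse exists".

49165

Apply the Euclidean algorithm to 86137 and 25863:
86137 = 3*25863 + 8548
25863 = 3*8548 + 219
8548 = 39*219 + 7
219 = 31*7 + 2
7 = 3*2 + 1
2 = 2*1 + 0
gcd = 1, so the inverse exists. Back-substitute:
1 = 7 − 3·2
1 = −3·219 + 94·7
1 = 94·8548 − 3669·219
1 = −3669·25863 + 11101·8548
1 = 11101·86137 − 36972·25863
Thus 25863·(-36972) ≡ 1 (mod 86137); reducing, -36972 mod 86137 = 49165.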